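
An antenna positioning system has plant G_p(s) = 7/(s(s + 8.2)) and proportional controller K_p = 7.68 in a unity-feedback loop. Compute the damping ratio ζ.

ζ = 0.559

1 + K_p·G_p(s) = 0 gives s² + 8.2s + 53.76 = 0.
Matching s² + 2ζω_n s + ω_n²: ω_n = √53.76 = 7.332 rad/s and 2ζω_n = 8.2, so ζ = 8.2/(2·7.332) = 0.559.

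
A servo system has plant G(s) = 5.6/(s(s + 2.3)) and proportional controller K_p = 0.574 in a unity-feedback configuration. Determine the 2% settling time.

From 1 + K_pG(s) = 0: s² + 2.3s + 3.214 = 0 ⇒ ω_n = 1.793, ζ = 0.6414.
2% settling time T_s ≈ 4/(ζω_n) = 4/1.15 = 3.48 s.

T_s ≈ 3.48 s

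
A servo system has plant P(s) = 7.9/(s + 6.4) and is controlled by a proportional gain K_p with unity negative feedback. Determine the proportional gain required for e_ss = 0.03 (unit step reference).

The loop is type 0, so e_ss(step) = 1/(1 + K_pos) with K_pos = K_p·P(0).
P(0) = 1.234. Require 1/(1 + K_p·1.234) = 0.03, so 1 + 1.234·K_p = 33.33.
K_p = (33.33 − 1)/1.234 = 26.2.

K_p = 26.2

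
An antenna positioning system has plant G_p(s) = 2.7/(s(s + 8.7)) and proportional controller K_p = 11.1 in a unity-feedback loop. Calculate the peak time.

T_p = 0.945 s

Closed-loop characteristic equation: s² + 8.7s + 29.97 = 0, so ω_n = 5.474 rad/s and ζ = 8.7/(2·5.474) = 0.7946.
Damped frequency ω_d = ω_n√(1−ζ²) = 3.324 rad/s, so peak time T_p = π/ω_d = 0.945 s.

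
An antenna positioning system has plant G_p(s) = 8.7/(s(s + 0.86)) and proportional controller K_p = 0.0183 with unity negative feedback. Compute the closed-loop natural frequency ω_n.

With unity feedback the closed-loop characteristic equation is s² + 0.86s + 0.0183·8.7 = s² + 0.86s + 0.1592 = 0.
Matching s² + 2ζω_n s + ω_n²: ω_n = √0.1592 = 0.399 rad/s and 2ζω_n = 0.86, so ζ = 0.86/(2·0.399) = 1.08.

ω_n = 0.399 rad/s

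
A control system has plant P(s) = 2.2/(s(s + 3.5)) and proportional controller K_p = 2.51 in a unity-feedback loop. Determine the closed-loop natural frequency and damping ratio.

The closed-loop denominator is s(s+3.5) + 2.51·2.2 = s² + 3.5s + 5.522.
So ω_n² = 5.522 ⇒ ω_n = 2.35 rad/s, and ζ = 3.5/(2ω_n) = 0.745.

ω_n = 2.35 rad/s, ζ = 0.745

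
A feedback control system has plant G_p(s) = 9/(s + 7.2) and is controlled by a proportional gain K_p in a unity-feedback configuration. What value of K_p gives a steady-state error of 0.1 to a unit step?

K_p = 7.2

The loop is type 0, so e_ss(step) = 1/(1 + K_pos) with K_pos = K_p·G_p(0).
G_p(0) = 1.25. Require 1/(1 + K_p·1.25) = 0.1, so 1 + 1.25·K_p = 10.
K_p = (10 − 1)/1.25 = 7.2.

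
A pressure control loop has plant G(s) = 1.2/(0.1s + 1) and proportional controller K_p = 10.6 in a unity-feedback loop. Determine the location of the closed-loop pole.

Closed loop: T(s) = K_p·G/(1+K_p·G) = 12.72/(0.1s + 1 + 12.72), with pole at s = −(1 + 12.72)/0.1 = −137.2.

s = -137.2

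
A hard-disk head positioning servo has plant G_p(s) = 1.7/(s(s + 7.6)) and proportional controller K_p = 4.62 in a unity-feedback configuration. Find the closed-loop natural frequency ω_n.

ω_n = 2.8 rad/s

1 + K_p·G_p(s) = 0 gives s² + 7.6s + 7.854 = 0.
Matching s² + 2ζω_n s + ω_n²: ω_n = √7.854 = 2.802 rad/s and 2ζω_n = 7.6, so ζ = 7.6/(2·2.802) = 1.36.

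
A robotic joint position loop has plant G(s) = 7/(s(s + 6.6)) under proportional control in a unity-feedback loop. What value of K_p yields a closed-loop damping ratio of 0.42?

K_p = 8.82

Closed-loop characteristic equation: s² + 6.6s + K_p·7 = 0.
So ω_n = √(7K_p) and 2ζω_n = 6.6, giving ζ = 6.6/(2√(7K_p)).
Setting ζ = 0.42: √(7K_p) = 6.6/(2·0.42) = 7.857, so K_p = 61.73/7 = 8.82.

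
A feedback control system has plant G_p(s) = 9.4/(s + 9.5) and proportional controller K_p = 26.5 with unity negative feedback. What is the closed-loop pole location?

s = -258.6

Closed-loop transfer function: T(s) = K_p·G_p(s)/(1 + K_p·G_p(s)) = 249.1/(s + 9.5 + 249.1) = 249.1/(s + 258.6).
The closed-loop pole is at s = −258.6.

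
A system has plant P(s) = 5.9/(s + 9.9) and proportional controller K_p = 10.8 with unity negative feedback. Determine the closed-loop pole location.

s = -73.62

Closed-loop transfer function: T(s) = K_p·P(s)/(1 + K_p·P(s)) = 63.72/(s + 9.9 + 63.72) = 63.72/(s + 73.62).
The closed-loop pole is at s = −73.62.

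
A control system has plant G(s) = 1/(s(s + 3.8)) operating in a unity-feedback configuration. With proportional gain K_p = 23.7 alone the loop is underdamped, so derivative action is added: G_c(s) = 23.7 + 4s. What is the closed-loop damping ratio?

Forward path: (23.7 + 4s)·1/(s(s+3.8)). The closed-loop characteristic equation is s² + (3.8 + 1·4)s + 1·23.7 = 0.
That is s² + 7.8s + 23.7 = 0, so ω_n = 4.868 rad/s and ζ = 7.8/(2·4.868) = 0.8011.

ζ = 0.801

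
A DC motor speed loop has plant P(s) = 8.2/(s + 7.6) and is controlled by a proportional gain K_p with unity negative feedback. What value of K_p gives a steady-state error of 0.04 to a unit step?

Steady-state error for a unit step on this type-0 loop is 1/(1 + K_p·P(0)).
P(0) = 1.079. Require 1/(1 + K_p·1.079) = 0.04, so 1 + 1.079·K_p = 25.
K_p = (25 − 1)/1.079 = 22.2.

K_p = 22.2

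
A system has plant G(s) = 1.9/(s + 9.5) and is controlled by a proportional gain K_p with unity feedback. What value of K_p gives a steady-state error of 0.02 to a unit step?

The loop is type 0, so e_ss(step) = 1/(1 + K_pos) with K_pos = K_p·G(0).
G(0) = 0.2. Require 1/(1 + K_p·0.2) = 0.02, so 1 + 0.2·K_p = 50.
K_p = (50 − 1)/0.2 = 245.

K_p = 245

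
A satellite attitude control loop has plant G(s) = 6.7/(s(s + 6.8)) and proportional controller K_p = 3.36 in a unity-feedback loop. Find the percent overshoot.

The closed-loop denominator s² + 6.8s + 22.51 gives ω_n = √22.51 = 4.745 and ζ = 6.8/(2ω_n) = 0.7166.
%OS = 100·exp(−πζ/√(1−ζ²)) = 100·exp(−π·0.7166/√0.4865) = 3.97%.

3.97%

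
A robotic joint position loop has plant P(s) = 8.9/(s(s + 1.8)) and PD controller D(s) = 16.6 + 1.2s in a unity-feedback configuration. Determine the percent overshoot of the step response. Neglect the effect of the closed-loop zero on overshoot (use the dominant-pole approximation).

15.3%

Forward path: (16.6 + 1.2s)·8.9/(s(s+1.8)). The closed-loop characteristic equation is s² + (1.8 + 8.9·1.2)s + 8.9·16.6 = 0.
That is s² + 12.48s + 147.7 = 0, so ω_n = 12.15 rad/s and ζ = 12.48/(2·12.15) = 0.5134.
%OS = 100·exp(−πζ/√(1−ζ²)) = 15.3%.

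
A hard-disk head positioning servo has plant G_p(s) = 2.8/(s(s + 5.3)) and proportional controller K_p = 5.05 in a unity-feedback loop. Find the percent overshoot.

The closed-loop denominator s² + 5.3s + 14.14 gives ω_n = √14.14 = 3.76 and ζ = 5.3/(2ω_n) = 0.7047.
%OS = 100·exp(−πζ/√(1−ζ²)) = 100·exp(−π·0.7047/√0.5034) = 4.41%.

4.41%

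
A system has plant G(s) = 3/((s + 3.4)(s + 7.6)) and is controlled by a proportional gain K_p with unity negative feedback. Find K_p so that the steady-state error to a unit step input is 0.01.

K_p = 853

Steady-state error for a unit step on this type-0 loop is 1/(1 + K_p·G(0)).
G(0) = 0.1161. Require 1/(1 + K_p·0.1161) = 0.01, so 1 + 0.1161·K_p = 100.
K_p = (100 − 1)/0.1161 = 853.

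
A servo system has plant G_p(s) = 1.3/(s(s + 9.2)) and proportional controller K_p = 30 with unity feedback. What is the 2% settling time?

T_s ≈ 0.87 s

The closed-loop denominator s² + 9.2s + 39 gives ω_n = √39 = 6.245 and ζ = 9.2/(2ω_n) = 0.7366.
2% settling time T_s ≈ 4/(ζω_n) = 4/4.6 = 0.87 s.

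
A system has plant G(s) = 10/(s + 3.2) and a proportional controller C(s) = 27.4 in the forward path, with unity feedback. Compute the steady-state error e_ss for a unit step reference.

The loop is type 0. Static position error constant K_pos = C(0)·G(0) = 27.4·3.125 = 85.62.
Steady-state error to a unit step: e_ss = 1/(1+K_pos) = 1/86.62 = 0.0115.

0.0115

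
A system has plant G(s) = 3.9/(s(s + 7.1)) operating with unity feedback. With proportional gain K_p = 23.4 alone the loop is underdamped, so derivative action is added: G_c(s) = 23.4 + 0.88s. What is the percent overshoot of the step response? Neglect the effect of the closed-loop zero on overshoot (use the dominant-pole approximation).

12.5%

Forward path: (23.4 + 0.88s)·3.9/(s(s+7.1)). The closed-loop characteristic equation is s² + (7.1 + 3.9·0.88)s + 3.9·23.4 = 0.
That is s² + 10.53s + 91.26 = 0, so ω_n = 9.553 rad/s and ζ = 10.53/(2·9.553) = 0.5512.
%OS = 100·exp(−πζ/√(1−ζ²)) = 12.5%.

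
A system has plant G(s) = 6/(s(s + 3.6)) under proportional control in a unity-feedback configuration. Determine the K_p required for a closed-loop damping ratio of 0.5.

K_p = 2.16

Closed-loop characteristic equation: s² + 3.6s + K_p·6 = 0.
So ω_n = √(6K_p) and 2ζω_n = 3.6, giving ζ = 3.6/(2√(6K_p)).
Setting ζ = 0.5: √(6K_p) = 3.6/(2·0.5) = 3.6, so K_p = 12.96/6 = 2.16.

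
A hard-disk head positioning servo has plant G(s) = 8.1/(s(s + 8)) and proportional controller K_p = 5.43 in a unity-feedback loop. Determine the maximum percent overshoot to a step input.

9.3%

The closed-loop denominator s² + 8s + 43.98 gives ω_n = √43.98 = 6.632 and ζ = 8/(2ω_n) = 0.6031.
%OS = 100·exp(−πζ/√(1−ζ²)) = 100·exp(−π·0.6031/√0.6362) = 9.3%.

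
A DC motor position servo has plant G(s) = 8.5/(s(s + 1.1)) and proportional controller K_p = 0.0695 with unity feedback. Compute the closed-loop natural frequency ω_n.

With unity feedback the closed-loop characteristic equation is s² + 1.1s + 0.0695·8.5 = s² + 1.1s + 0.5908 = 0.
So ω_n² = 0.5908 ⇒ ω_n = 0.7686 rad/s, and ζ = 1.1/(2ω_n) = 0.716.

ω_n = 0.769 rad/s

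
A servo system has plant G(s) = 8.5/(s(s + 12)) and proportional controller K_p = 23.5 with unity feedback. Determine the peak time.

T_p = 0.246 s

Closed-loop characteristic equation: s² + 12s + 199.8 = 0, so ω_n = 14.13 rad/s and ζ = 12/(2·14.13) = 0.4245.
Damped frequency ω_d = ω_n√(1−ζ²) = 12.8 rad/s, so peak time T_p = π/ω_d = 0.246 s.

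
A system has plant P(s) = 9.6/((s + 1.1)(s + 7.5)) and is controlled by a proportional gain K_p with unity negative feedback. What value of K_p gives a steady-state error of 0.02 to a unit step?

The loop is type 0, so e_ss(step) = 1/(1 + K_pos) with K_pos = K_p·P(0).
P(0) = 1.164. Require 1/(1 + K_p·1.164) = 0.02, so 1 + 1.164·K_p = 50.
K_p = (50 − 1)/1.164 = 42.1.

K_p = 42.1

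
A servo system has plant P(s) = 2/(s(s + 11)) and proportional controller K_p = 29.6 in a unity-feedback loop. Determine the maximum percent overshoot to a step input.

The closed-loop denominator s² + 11s + 59.2 gives ω_n = √59.2 = 7.694 and ζ = 11/(2ω_n) = 0.7148.
%OS = 100·exp(−πζ/√(1−ζ²)) = 100·exp(−π·0.7148/√0.489) = 4.03%.

4.03%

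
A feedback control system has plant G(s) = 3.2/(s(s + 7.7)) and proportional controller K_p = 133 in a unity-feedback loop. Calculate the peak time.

T_p = 0.155 s

From 1 + K_pG(s) = 0: s² + 7.7s + 425.6 = 0 ⇒ ω_n = 20.63, ζ = 0.1866.
Damped frequency ω_d = ω_n√(1−ζ²) = 20.27 rad/s, so peak time T_p = π/ω_d = 0.155 s.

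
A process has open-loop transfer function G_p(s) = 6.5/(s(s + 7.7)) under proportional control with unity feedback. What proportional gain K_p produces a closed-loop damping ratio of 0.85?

K_p = 3.16

Closed-loop characteristic equation: s² + 7.7s + K_p·6.5 = 0.
So ω_n = √(6.5K_p) and 2ζω_n = 7.7, giving ζ = 7.7/(2√(6.5K_p)).
Setting ζ = 0.85: √(6.5K_p) = 7.7/(2·0.85) = 4.529, so K_p = 20.52/6.5 = 3.16.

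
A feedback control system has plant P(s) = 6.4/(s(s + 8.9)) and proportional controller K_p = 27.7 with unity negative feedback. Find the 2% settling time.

The closed-loop denominator s² + 8.9s + 177.3 gives ω_n = √177.3 = 13.31 and ζ = 8.9/(2ω_n) = 0.3342.
2% settling time T_s ≈ 4/(ζω_n) = 4/4.45 = 0.899 s.

T_s ≈ 0.899 s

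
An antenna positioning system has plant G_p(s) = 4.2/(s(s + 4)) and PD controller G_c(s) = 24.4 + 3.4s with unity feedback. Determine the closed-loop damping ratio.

Forward path: (24.4 + 3.4s)·4.2/(s(s+4)). The closed-loop characteristic equation is s² + (4 + 4.2·3.4)s + 4.2·24.4 = 0.
That is s² + 18.28s + 102.5 = 0, so ω_n = 10.12 rad/s and ζ = 18.28/(2·10.12) = 0.9029.

ζ = 0.903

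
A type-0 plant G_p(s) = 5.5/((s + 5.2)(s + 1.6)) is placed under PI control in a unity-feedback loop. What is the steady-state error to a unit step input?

0

The PI controller's integrator makes the forward path type 1, so e_ss to a step is zero.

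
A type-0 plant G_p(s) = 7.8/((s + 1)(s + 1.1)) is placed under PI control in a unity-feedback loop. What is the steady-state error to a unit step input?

The PI controller's integrator makes the forward path type 1, so e_ss to a step is zero.

0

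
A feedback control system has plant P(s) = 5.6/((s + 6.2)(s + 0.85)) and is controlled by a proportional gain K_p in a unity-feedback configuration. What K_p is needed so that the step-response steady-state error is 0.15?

K_p = 5.33

For a type-0 loop with proportional control, e_ss = 1/(1 + K_p·P(0)).
P(0) = 1.063. Require 1/(1 + K_p·1.063) = 0.15, so 1 + 1.063·K_p = 6.667.
K_p = (6.667 − 1)/1.063 = 5.33.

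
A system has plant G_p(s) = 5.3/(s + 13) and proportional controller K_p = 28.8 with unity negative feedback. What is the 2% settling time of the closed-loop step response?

Closed-loop transfer function: T(s) = K_p·G_p(s)/(1 + K_p·G_p(s)) = 152.6/(s + 13 + 152.6) = 152.6/(s + 165.6).
Time constant τ = 1/165.6 = 0.006037 s, so the 2% settling time is about 4τ = 0.0241 s.

T_s ≈ 0.0241 s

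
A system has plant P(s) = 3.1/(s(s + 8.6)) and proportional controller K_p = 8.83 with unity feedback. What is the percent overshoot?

1.08%

From 1 + K_pP(s) = 0: s² + 8.6s + 27.37 = 0 ⇒ ω_n = 5.232, ζ = 0.8219.
%OS = 100·exp(−πζ/√(1−ζ²)) = 100·exp(−π·0.8219/√0.3245) = 1.08%.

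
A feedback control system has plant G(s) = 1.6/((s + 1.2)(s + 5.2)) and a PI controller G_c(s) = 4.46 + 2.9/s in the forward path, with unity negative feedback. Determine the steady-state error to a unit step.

0

The open loop G_c(s)G(s) has a pole at the origin (type 1), so the static position error constant is infinite and e_ss = 1/(1+∞) = 0.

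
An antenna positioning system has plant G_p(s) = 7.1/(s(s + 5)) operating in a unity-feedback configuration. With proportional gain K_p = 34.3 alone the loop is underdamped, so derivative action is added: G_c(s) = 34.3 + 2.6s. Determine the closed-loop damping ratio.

ζ = 0.752

Forward path: (34.3 + 2.6s)·7.1/(s(s+5)). The closed-loop characteristic equation is s² + (5 + 7.1·2.6)s + 7.1·34.3 = 0.
That is s² + 23.46s + 243.5 = 0, so ω_n = 15.61 rad/s and ζ = 23.46/(2·15.61) = 0.7517.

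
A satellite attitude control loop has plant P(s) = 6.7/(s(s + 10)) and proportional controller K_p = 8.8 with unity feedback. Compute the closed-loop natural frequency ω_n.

With unity feedback the closed-loop characteristic equation is s² + 10s + 8.8·6.7 = s² + 10s + 58.96 = 0.
So ω_n² = 58.96 ⇒ ω_n = 7.679 rad/s, and ζ = 10/(2ω_n) = 0.651.

ω_n = 7.68 rad/s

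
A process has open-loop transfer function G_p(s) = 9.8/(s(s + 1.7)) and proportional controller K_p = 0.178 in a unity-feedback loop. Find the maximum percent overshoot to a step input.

Closed-loop characteristic equation: s² + 1.7s + 1.744 = 0, so ω_n = 1.321 rad/s and ζ = 1.7/(2·1.321) = 0.6436.
%OS = 100·exp(−πζ/√(1−ζ²)) = 100·exp(−π·0.6436/√0.5858) = 7.12%.

7.12%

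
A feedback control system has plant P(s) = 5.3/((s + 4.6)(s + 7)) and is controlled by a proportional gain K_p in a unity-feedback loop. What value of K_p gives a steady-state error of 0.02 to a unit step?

Steady-state error for a unit step on this type-0 loop is 1/(1 + K_p·P(0)).
P(0) = 0.1646. Require 1/(1 + K_p·0.1646) = 0.02, so 1 + 0.1646·K_p = 50.
K_p = (50 − 1)/0.1646 = 298.

K_p = 298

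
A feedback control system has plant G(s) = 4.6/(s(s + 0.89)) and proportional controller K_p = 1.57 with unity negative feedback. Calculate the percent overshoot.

59%

From 1 + K_pG(s) = 0: s² + 0.89s + 7.222 = 0 ⇒ ω_n = 2.687, ζ = 0.1656.
%OS = 100·exp(−πζ/√(1−ζ²)) = 100·exp(−π·0.1656/√0.9726) = 59%.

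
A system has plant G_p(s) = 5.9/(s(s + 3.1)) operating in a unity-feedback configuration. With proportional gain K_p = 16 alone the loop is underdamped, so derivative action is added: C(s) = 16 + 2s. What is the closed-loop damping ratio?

ζ = 0.767

Forward path: (16 + 2s)·5.9/(s(s+3.1)). The closed-loop characteristic equation is s² + (3.1 + 5.9·2)s + 5.9·16 = 0.
That is s² + 14.9s + 94.4 = 0, so ω_n = 9.716 rad/s and ζ = 14.9/(2·9.716) = 0.7668.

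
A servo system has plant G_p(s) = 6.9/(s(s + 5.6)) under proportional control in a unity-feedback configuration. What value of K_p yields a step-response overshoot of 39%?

From %OS = 100·exp(−πζ/√(1−ζ²)) = 39%, ζ = −ln(0.39)/√(π²+ln²(0.39)) = 0.2871.
Characteristic equation s² + 5.6s + 6.9K_p = 0 gives ζ = 5.6/(2√(6.9K_p)).
Setting ζ = 0.2871: √(6.9K_p) = 5.6/(2·0.2871) = 9.753, so K_p = 95.11/6.9 = 13.8.

K_p = 13.8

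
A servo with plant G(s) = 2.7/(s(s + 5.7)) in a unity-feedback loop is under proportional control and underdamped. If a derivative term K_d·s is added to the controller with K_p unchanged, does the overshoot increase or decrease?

With PD the characteristic equation becomes s² + (a + K·K_d)s + K·K_p = 0; the damping term grows, ζ rises, overshoot falls.

decrease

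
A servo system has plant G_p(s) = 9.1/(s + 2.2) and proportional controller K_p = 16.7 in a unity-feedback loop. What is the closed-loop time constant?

Closed-loop transfer function: T(s) = K_p·G_p(s)/(1 + K_p·G_p(s)) = 152/(s + 2.2 + 152) = 152/(s + 154.2).
Time constant τ = 1/154.2 = 0.00649 s.

τ = 0.00649 s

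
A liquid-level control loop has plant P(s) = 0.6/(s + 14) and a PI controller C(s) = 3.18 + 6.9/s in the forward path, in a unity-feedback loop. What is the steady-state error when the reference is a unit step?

0

The open loop C(s)P(s) has a pole at the origin (type 1), so the static position error constant is infinite and e_ss = 1/(1+∞) = 0.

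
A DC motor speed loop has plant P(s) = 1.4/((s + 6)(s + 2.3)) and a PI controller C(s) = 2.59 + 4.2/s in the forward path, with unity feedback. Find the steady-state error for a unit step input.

0

The open loop C(s)P(s) has a pole at the origin (type 1), so the static position error constant is infinite and e_ss = 1/(1+∞) = 0.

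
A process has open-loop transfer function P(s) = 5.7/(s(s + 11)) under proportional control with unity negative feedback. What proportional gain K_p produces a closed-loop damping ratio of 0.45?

Closed-loop characteristic equation: s² + 11s + K_p·5.7 = 0.
So ω_n = √(5.7K_p) and 2ζω_n = 11, giving ζ = 11/(2√(5.7K_p)).
Setting ζ = 0.45: √(5.7K_p) = 11/(2·0.45) = 12.22, so K_p = 149.4/5.7 = 26.2.

K_p = 26.2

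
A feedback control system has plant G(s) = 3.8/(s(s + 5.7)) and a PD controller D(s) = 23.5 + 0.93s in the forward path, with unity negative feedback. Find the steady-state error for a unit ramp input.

The loop has one pole at the origin (type 1). Velocity error constant K_v = lim_{s→0} s·D(s)G(s) = 23.5·3.8/5.7 = 15.67.
Steady-state error to a unit ramp: e_ss = 1/K_v = 0.0638.

0.0638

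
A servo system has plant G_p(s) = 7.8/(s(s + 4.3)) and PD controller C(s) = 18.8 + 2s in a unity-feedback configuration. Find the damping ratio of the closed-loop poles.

Forward path: (18.8 + 2s)·7.8/(s(s+4.3)). The closed-loop characteristic equation is s² + (4.3 + 7.8·2)s + 7.8·18.8 = 0.
That is s² + 19.9s + 146.6 = 0, so ω_n = 12.11 rad/s and ζ = 19.9/(2·12.11) = 0.8217.

ζ = 0.822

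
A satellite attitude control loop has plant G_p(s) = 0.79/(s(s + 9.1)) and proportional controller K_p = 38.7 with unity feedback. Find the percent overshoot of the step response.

1.06%

The closed-loop denominator s² + 9.1s + 30.57 gives ω_n = √30.57 = 5.529 and ζ = 9.1/(2ω_n) = 0.8229.
%OS = 100·exp(−πζ/√(1−ζ²)) = 100·exp(−π·0.8229/√0.3229) = 1.06%.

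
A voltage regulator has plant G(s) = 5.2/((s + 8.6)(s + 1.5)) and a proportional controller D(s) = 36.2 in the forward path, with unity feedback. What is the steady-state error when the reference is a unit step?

0.0641

The loop is type 0. Static position error constant K_pos = D(0)·G(0) = 36.2·0.4031 = 14.59.
Steady-state error to a unit step: e_ss = 1/(1+K_pos) = 1/15.59 = 0.0641.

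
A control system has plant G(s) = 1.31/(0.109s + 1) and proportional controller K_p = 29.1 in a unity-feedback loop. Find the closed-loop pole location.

s = -358.9

Closed loop: T(s) = K_p·G/(1+K_p·G) = 38.12/(0.109s + 1 + 38.12), with pole at s = −(1 + 38.12)/0.109 = −358.9.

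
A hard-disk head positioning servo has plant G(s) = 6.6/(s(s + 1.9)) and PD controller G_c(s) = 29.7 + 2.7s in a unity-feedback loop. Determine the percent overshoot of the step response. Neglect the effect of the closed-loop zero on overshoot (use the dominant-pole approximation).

Forward path: (29.7 + 2.7s)·6.6/(s(s+1.9)). The closed-loop characteristic equation is s² + (1.9 + 6.6·2.7)s + 6.6·29.7 = 0.
That is s² + 19.72s + 196 = 0, so ω_n = 14 rad/s and ζ = 19.72/(2·14) = 0.7042.
%OS = 100·exp(−πζ/√(1−ζ²)) = 4.43%.

4.43%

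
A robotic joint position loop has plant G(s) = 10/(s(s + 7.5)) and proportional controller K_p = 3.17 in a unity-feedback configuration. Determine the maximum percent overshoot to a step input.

6.05%

Closed-loop characteristic equation: s² + 7.5s + 31.7 = 0, so ω_n = 5.63 rad/s and ζ = 7.5/(2·5.63) = 0.666.
%OS = 100·exp(−πζ/√(1−ζ²)) = 100·exp(−π·0.666/√0.5564) = 6.05%.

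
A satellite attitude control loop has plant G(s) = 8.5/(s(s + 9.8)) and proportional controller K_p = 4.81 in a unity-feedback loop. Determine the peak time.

T_p = 0.765 s

The closed-loop denominator s² + 9.8s + 40.88 gives ω_n = √40.88 = 6.394 and ζ = 9.8/(2ω_n) = 0.7663.
Damped frequency ω_d = ω_n√(1−ζ²) = 4.108 rad/s, so peak time T_p = π/ω_d = 0.765 s.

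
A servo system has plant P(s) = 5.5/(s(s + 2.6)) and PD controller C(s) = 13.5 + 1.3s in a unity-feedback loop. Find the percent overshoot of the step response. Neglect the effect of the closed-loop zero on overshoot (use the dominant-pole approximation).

Forward path: (13.5 + 1.3s)·5.5/(s(s+2.6)). The closed-loop characteristic equation is s² + (2.6 + 5.5·1.3)s + 5.5·13.5 = 0.
That is s² + 9.75s + 74.25 = 0, so ω_n = 8.617 rad/s and ζ = 9.75/(2·8.617) = 0.5658.
%OS = 100·exp(−πζ/√(1−ζ²)) = 11.6%.

11.6%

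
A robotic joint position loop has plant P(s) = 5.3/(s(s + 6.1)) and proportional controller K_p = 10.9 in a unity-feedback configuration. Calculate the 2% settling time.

T_s ≈ 1.31 s

Closed-loop characteristic equation: s² + 6.1s + 57.77 = 0, so ω_n = 7.601 rad/s and ζ = 6.1/(2·7.601) = 0.4013.
2% settling time T_s ≈ 4/(ζω_n) = 4/3.05 = 1.31 s.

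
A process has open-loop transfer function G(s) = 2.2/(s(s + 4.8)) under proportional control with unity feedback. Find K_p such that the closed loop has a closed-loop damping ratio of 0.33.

Closed-loop characteristic equation: s² + 4.8s + K_p·2.2 = 0.
So ω_n = √(2.2K_p) and 2ζω_n = 4.8, giving ζ = 4.8/(2√(2.2K_p)).
Setting ζ = 0.33: √(2.2K_p) = 4.8/(2·0.33) = 7.273, so K_p = 52.89/2.2 = 24.

K_p = 24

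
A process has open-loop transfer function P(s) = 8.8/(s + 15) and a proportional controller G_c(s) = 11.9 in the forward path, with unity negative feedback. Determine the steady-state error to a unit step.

The loop is type 0. Static position error constant K_pos = G_c(0)·P(0) = 11.9·0.5867 = 6.981.
Steady-state error to a unit step: e_ss = 1/(1+K_pos) = 1/7.981 = 0.125.

0.125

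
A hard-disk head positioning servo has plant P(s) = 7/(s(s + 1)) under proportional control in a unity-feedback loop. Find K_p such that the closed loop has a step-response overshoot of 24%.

From %OS = 100·exp(−πζ/√(1−ζ²)) = 24%, ζ = −ln(0.24)/√(π²+ln²(0.24)) = 0.4136.
Characteristic equation s² + 1s + 7K_p = 0 gives ζ = 1/(2√(7K_p)).
Setting ζ = 0.4136: √(7K_p) = 1/(2·0.4136) = 1.209, so K_p = 1.461/7 = 0.209.

K_p = 0.209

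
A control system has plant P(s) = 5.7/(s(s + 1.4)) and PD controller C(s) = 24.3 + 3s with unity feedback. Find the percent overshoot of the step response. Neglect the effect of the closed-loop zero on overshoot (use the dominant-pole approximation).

Forward path: (24.3 + 3s)·5.7/(s(s+1.4)). The closed-loop characteristic equation is s² + (1.4 + 5.7·3)s + 5.7·24.3 = 0.
That is s² + 18.5s + 138.5 = 0, so ω_n = 11.77 rad/s and ζ = 18.5/(2·11.77) = 0.786.
%OS = 100·exp(−πζ/√(1−ζ²)) = 1.84%.

1.84%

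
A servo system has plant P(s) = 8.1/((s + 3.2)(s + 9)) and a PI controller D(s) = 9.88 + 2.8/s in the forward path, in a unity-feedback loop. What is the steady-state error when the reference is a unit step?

The open loop D(s)P(s) has a pole at the origin (type 1), so the static position error constant is infinite and e_ss = 1/(1+∞) = 0.

0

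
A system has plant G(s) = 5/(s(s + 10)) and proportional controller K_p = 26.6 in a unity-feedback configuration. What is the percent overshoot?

22.1%

From 1 + K_pG(s) = 0: s² + 10s + 133 = 0 ⇒ ω_n = 11.53, ζ = 0.4336.
%OS = 100·exp(−πζ/√(1−ζ²)) = 100·exp(−π·0.4336/√0.812) = 22.1%.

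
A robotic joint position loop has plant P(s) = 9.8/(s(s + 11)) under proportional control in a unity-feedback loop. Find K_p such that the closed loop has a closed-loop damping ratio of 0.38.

Closed-loop characteristic equation: s² + 11s + K_p·9.8 = 0.
So ω_n = √(9.8K_p) and 2ζω_n = 11, giving ζ = 11/(2√(9.8K_p)).
Setting ζ = 0.38: √(9.8K_p) = 11/(2·0.38) = 14.47, so K_p = 209.5/9.8 = 21.4.

K_p = 21.4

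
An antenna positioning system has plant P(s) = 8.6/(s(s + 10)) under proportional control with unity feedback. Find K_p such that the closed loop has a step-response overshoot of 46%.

K_p = 50.5

From %OS = 100·exp(−πζ/√(1−ζ²)) = 46%, ζ = −ln(0.46)/√(π²+ln²(0.46)) = 0.24.
Characteristic equation s² + 10s + 8.6K_p = 0 gives ζ = 10/(2√(8.6K_p)).
Setting ζ = 0.24: √(8.6K_p) = 10/(2·0.24) = 20.84, so K_p = 434.2/8.6 = 50.5.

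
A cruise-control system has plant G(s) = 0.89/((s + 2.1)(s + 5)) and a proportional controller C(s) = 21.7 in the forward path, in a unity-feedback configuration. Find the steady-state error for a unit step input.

The loop is type 0. Static position error constant K_pos = C(0)·G(0) = 21.7·0.08476 = 1.839.
Steady-state error to a unit step: e_ss = 1/(1+K_pos) = 1/2.839 = 0.352.

0.352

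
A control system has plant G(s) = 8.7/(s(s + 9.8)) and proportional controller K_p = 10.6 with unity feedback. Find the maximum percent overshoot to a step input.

The closed-loop denominator s² + 9.8s + 92.22 gives ω_n = √92.22 = 9.603 and ζ = 9.8/(2ω_n) = 0.5103.
%OS = 100·exp(−πζ/√(1−ζ²)) = 100·exp(−π·0.5103/√0.7396) = 15.5%.

15.5%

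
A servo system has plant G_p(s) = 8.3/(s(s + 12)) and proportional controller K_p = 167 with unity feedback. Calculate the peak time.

T_p = 0.0855 s

From 1 + K_pG_p(s) = 0: s² + 12s + 1386 = 0 ⇒ ω_n = 37.23, ζ = 0.1612.
Damped frequency ω_d = ω_n√(1−ζ²) = 36.74 rad/s, so peak time T_p = π/ω_d = 0.0855 s.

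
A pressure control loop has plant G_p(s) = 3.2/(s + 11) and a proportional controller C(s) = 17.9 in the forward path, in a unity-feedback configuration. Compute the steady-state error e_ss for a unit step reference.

The loop is type 0. Static position error constant K_pos = C(0)·G_p(0) = 17.9·0.2909 = 5.207.
Steady-state error to a unit step: e_ss = 1/(1+K_pos) = 1/6.207 = 0.161.

0.161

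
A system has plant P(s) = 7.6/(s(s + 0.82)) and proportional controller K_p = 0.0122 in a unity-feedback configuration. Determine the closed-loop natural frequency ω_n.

ω_n = 0.304 rad/s

With unity feedback the closed-loop characteristic equation is s² + 0.82s + 0.0122·7.6 = s² + 0.82s + 0.09272 = 0.
Matching s² + 2ζω_n s + ω_n²: ω_n = √0.09272 = 0.3045 rad/s and 2ζω_n = 0.82, so ζ = 0.82/(2·0.3045) = 1.35.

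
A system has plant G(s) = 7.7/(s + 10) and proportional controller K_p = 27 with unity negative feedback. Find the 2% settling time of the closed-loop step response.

T_s ≈ 0.0184 s

Closed-loop transfer function: T(s) = K_p·G(s)/(1 + K_p·G(s)) = 207.9/(s + 10 + 207.9) = 207.9/(s + 217.9).
Time constant τ = 1/217.9 = 0.004589 s, so the 2% settling time is about 4τ = 0.0184 s.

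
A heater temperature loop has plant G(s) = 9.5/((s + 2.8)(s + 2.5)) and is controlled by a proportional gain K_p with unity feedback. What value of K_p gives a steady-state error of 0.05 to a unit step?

For a type-0 loop with proportional control, e_ss = 1/(1 + K_p·G(0)).
G(0) = 1.357. Require 1/(1 + K_p·1.357) = 0.05, so 1 + 1.357·K_p = 20.
K_p = (20 − 1)/1.357 = 14.

K_p = 14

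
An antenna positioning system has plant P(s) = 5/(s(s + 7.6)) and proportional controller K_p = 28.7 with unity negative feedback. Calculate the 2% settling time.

T_s ≈ 1.05 s

Closed-loop characteristic equation: s² + 7.6s + 143.5 = 0, so ω_n = 11.98 rad/s and ζ = 7.6/(2·11.98) = 0.3172.
2% settling time T_s ≈ 4/(ζω_n) = 4/3.8 = 1.05 s.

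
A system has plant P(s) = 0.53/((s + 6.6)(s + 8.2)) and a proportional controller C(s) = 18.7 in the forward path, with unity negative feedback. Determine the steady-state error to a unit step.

The loop is type 0. Static position error constant K_pos = C(0)·P(0) = 18.7·0.009793 = 0.1831.
Steady-state error to a unit step: e_ss = 1/(1+K_pos) = 1/1.183 = 0.845.

0.845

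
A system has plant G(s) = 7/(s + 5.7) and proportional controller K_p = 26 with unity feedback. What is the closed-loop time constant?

Closed-loop transfer function: T(s) = K_p·G(s)/(1 + K_p·G(s)) = 182/(s + 5.7 + 182) = 182/(s + 187.7).
Time constant τ = 1/187.7 = 0.00533 s.

τ = 0.00533 s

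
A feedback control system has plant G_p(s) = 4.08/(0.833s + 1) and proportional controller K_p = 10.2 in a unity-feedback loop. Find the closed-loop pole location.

Closed loop: T(s) = K_p·G_p/(1+K_p·G_p) = 41.62/(0.833s + 1 + 41.62), with pole at s = −(1 + 41.62)/0.833 = −51.16.

s = -51.16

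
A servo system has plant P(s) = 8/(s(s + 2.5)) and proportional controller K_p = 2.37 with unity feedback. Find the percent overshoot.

The closed-loop denominator s² + 2.5s + 18.96 gives ω_n = √18.96 = 4.354 and ζ = 2.5/(2ω_n) = 0.2871.
%OS = 100·exp(−πζ/√(1−ζ²)) = 100·exp(−π·0.2871/√0.9176) = 39%.

39%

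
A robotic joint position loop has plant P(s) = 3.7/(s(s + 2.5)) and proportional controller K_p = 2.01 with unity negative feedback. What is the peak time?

T_p = 1.3 s

Closed-loop characteristic equation: s² + 2.5s + 7.437 = 0, so ω_n = 2.727 rad/s and ζ = 2.5/(2·2.727) = 0.4584.
Damped frequency ω_d = ω_n√(1−ζ²) = 2.424 rad/s, so peak time T_p = π/ω_d = 1.3 s.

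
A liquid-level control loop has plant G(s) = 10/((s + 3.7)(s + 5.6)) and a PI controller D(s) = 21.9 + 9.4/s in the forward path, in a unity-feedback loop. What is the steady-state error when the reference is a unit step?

The open loop D(s)G(s) has a pole at the origin (type 1), so the static position error constant is infinite and e_ss = 1/(1+∞) = 0.

0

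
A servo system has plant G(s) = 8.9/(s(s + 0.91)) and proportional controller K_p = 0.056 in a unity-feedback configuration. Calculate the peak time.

T_p = 5.82 s

From 1 + K_pG(s) = 0: s² + 0.91s + 0.4984 = 0 ⇒ ω_n = 0.706, ζ = 0.6445.
Damped frequency ω_d = ω_n√(1−ζ²) = 0.5398 rad/s, so peak time T_p = π/ω_d = 5.82 s.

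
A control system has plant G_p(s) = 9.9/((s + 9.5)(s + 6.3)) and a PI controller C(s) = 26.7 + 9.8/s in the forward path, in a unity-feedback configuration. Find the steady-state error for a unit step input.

0

The open loop C(s)G_p(s) has a pole at the origin (type 1), so the static position error constant is infinite and e_ss = 1/(1+∞) = 0.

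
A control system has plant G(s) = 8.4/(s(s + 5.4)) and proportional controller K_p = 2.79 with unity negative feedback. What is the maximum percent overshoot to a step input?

Closed-loop characteristic equation: s² + 5.4s + 23.44 = 0, so ω_n = 4.841 rad/s and ζ = 5.4/(2·4.841) = 0.5577.
%OS = 100·exp(−πζ/√(1−ζ²)) = 100·exp(−π·0.5577/√0.6889) = 12.1%.

12.1%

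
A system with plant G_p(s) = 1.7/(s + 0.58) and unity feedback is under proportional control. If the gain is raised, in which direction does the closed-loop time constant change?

Closed-loop pole is at s = −(0.58+K_p·1.7); larger K_p moves it further left, so τ = 1/(0.58+K_p·1.7) decreases.

decrease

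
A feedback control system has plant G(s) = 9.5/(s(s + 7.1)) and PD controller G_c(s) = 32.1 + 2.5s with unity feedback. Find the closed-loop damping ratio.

Forward path: (32.1 + 2.5s)·9.5/(s(s+7.1)). The closed-loop characteristic equation is s² + (7.1 + 9.5·2.5)s + 9.5·32.1 = 0.
That is s² + 30.85s + 304.9 = 0, so ω_n = 17.46 rad/s and ζ = 30.85/(2·17.46) = 0.8833.

ζ = 0.883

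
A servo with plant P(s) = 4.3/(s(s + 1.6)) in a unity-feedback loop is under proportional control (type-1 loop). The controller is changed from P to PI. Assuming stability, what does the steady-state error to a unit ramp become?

The integrator raises the loop to type 2, so K_v → ∞ and e_ss to a ramp is zero.

0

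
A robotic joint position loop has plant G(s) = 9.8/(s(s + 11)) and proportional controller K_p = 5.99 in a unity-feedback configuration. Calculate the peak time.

From 1 + K_pG(s) = 0: s² + 11s + 58.7 = 0 ⇒ ω_n = 7.662, ζ = 0.7179.
Damped frequency ω_d = ω_n√(1−ζ²) = 5.334 rad/s, so peak time T_p = π/ω_d = 0.589 s.

T_p = 0.589 s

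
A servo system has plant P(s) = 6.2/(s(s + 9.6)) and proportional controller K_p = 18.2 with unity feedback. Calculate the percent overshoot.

20.4%

Closed-loop characteristic equation: s² + 9.6s + 112.8 = 0, so ω_n = 10.62 rad/s and ζ = 9.6/(2·10.62) = 0.4519.
%OS = 100·exp(−πζ/√(1−ζ²)) = 100·exp(−π·0.4519/√0.7958) = 20.4%.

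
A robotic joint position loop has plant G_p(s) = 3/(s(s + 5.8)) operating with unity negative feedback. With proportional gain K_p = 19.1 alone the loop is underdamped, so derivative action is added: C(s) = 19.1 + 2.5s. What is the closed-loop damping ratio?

ζ = 0.879

Forward path: (19.1 + 2.5s)·3/(s(s+5.8)). The closed-loop characteristic equation is s² + (5.8 + 3·2.5)s + 3·19.1 = 0.
That is s² + 13.3s + 57.3 = 0, so ω_n = 7.57 rad/s and ζ = 13.3/(2·7.57) = 0.8785.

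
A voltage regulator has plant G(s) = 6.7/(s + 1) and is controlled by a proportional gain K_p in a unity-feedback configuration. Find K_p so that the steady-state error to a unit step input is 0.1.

K_p = 1.34

Steady-state error for a unit step on this type-0 loop is 1/(1 + K_p·G(0)).
G(0) = 6.7. Require 1/(1 + K_p·6.7) = 0.1, so 1 + 6.7·K_p = 10.
K_p = (10 − 1)/6.7 = 1.34.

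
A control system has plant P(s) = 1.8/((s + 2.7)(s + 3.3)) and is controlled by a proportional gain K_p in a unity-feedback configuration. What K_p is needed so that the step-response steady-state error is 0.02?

K_p = 243

Steady-state error for a unit step on this type-0 loop is 1/(1 + K_p·P(0)).
P(0) = 0.202. Require 1/(1 + K_p·0.202) = 0.02, so 1 + 0.202·K_p = 50.
K_p = (50 − 1)/0.202 = 243.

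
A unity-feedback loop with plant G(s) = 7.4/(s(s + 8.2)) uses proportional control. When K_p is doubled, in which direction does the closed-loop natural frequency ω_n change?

ω_n = √(7.4·K_p), which grows with K_p.

increase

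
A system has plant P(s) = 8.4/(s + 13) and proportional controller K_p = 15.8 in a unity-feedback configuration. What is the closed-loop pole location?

Closed-loop transfer function: T(s) = K_p·P(s)/(1 + K_p·P(s)) = 132.7/(s + 13 + 132.7) = 132.7/(s + 145.7).
The closed-loop pole is at s = −145.7.

s = -145.7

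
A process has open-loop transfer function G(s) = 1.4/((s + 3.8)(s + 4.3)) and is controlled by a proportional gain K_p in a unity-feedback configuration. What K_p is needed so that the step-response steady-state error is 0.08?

K_p = 134

The loop is type 0, so e_ss(step) = 1/(1 + K_pos) with K_pos = K_p·G(0).
G(0) = 0.08568. Require 1/(1 + K_p·0.08568) = 0.08, so 1 + 0.08568·K_p = 12.5.
K_p = (12.5 − 1)/0.08568 = 134.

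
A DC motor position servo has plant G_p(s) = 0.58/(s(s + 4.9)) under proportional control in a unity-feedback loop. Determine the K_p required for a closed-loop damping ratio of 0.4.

K_p = 64.7

Closed-loop characteristic equation: s² + 4.9s + K_p·0.58 = 0.
So ω_n = √(0.58K_p) and 2ζω_n = 4.9, giving ζ = 4.9/(2√(0.58K_p)).
Setting ζ = 0.4: √(0.58K_p) = 4.9/(2·0.4) = 6.125, so K_p = 37.52/0.58 = 64.7.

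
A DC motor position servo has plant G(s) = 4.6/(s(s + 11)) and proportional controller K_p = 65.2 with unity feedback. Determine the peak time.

T_p = 0.191 s

Closed-loop characteristic equation: s² + 11s + 299.9 = 0, so ω_n = 17.32 rad/s and ζ = 11/(2·17.32) = 0.3176.
Damped frequency ω_d = ω_n√(1−ζ²) = 16.42 rad/s, so peak time T_p = π/ω_d = 0.191 s.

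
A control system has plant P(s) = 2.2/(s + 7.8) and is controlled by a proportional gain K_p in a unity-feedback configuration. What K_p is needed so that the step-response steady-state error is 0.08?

K_p = 40.8

Steady-state error for a unit step on this type-0 loop is 1/(1 + K_p·P(0)).
P(0) = 0.2821. Require 1/(1 + K_p·0.2821) = 0.08, so 1 + 0.2821·K_p = 12.5.
K_p = (12.5 − 1)/0.2821 = 40.8.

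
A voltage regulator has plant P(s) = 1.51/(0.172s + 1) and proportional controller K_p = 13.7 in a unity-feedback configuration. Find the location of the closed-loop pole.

s = -126.1

Closed loop: T(s) = K_p·P/(1+K_p·P) = 20.69/(0.172s + 1 + 20.69), with pole at s = −(1 + 20.69)/0.172 = −126.1.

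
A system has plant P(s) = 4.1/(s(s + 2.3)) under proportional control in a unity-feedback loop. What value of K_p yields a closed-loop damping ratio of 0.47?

K_p = 1.46

Closed-loop characteristic equation: s² + 2.3s + K_p·4.1 = 0.
So ω_n = √(4.1K_p) and 2ζω_n = 2.3, giving ζ = 2.3/(2√(4.1K_p)).
Setting ζ = 0.47: √(4.1K_p) = 2.3/(2·0.47) = 2.447, so K_p = 5.987/4.1 = 1.46.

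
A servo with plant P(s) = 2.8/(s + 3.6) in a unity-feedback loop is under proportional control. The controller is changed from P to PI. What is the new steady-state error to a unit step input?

Adding integral action puts a pole at s = 0 in the forward path, raising the system type to 1; a type-1 loop has zero steady-state error to a step.

0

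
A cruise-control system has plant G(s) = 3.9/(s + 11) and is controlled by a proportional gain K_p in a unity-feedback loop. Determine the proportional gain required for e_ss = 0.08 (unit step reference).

K_p = 32.4

For a type-0 loop with proportional control, e_ss = 1/(1 + K_p·G(0)).
G(0) = 0.3545. Require 1/(1 + K_p·0.3545) = 0.08, so 1 + 0.3545·K_p = 12.5.
K_p = (12.5 − 1)/0.3545 = 32.4.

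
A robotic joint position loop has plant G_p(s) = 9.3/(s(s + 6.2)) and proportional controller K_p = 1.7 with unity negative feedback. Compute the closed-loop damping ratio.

The closed-loop denominator is s(s+6.2) + 1.7·9.3 = s² + 6.2s + 15.81.
So ω_n² = 15.81 ⇒ ω_n = 3.976 rad/s, and ζ = 6.2/(2ω_n) = 0.78.

ζ = 0.78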